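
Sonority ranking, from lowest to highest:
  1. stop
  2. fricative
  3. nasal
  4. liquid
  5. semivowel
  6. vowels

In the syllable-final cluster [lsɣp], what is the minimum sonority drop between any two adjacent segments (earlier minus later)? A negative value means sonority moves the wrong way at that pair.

/l/ — liquid, sonority 4.
/s/ — fricative, sonority 2.
/ɣ/ — fricative, sonority 2.
/p/ — stop, sonority 1.
/l/→/s/: change +2.
/s/→/ɣ/: change +0.
/ɣ/→/p/: change +1.
Minimum = 0.

0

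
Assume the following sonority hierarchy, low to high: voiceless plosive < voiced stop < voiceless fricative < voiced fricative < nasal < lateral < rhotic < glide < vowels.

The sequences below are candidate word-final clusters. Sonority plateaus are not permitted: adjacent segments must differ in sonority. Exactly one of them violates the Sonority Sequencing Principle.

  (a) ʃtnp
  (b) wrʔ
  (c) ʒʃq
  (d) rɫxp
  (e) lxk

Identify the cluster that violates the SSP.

(a) sonority 3-1-5-1: ill-formed.
(b) sonority 8-7-1: well-formed.
(c) sonority 4-3-1: well-formed.
(d) sonority 7-6-3-1: well-formed.
(e) sonority 6-3-1: well-formed.

a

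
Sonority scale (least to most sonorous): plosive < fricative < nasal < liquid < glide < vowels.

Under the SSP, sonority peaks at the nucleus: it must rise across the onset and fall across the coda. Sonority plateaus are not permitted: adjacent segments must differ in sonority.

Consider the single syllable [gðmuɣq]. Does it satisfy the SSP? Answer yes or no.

yes

Onset: /g/ is a plosive (sonority 1), /ð/ is a fricative (sonority 2), /m/ is a nasal (sonority 3); then the nucleus /u/ (sonority 6).
Onset profile 1-2-3-6 — rises to the nucleus.
Coda: /ɣ/ is a fricative (sonority 2), /q/ is a plosive (sonority 1).
Coda profile 6-2-1 — falls from the nucleus.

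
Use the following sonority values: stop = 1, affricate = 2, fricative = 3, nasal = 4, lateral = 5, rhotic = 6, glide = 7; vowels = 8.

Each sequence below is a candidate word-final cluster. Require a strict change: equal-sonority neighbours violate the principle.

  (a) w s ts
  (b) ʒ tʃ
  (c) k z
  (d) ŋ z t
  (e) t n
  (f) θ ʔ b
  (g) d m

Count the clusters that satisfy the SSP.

(a) sonority 7-3-2: well-formed.
(b) sonority 3-2: well-formed.
(c) sonority 1-3: ill-formed.
(d) sonority 4-3-1: well-formed.
(e) sonority 1-4: ill-formed.
(f) sonority 3-1-1: ill-formed.
(g) sonority 1-4: ill-formed.

3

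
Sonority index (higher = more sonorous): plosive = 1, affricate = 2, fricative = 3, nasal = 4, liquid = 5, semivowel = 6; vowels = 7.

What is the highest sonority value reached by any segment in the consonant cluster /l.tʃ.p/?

5

/l/ is a liquid (sonority 5).
/tʃ/ is an affricate (sonority 2).
/p/ is a plosive (sonority 1).
The maximum is 5.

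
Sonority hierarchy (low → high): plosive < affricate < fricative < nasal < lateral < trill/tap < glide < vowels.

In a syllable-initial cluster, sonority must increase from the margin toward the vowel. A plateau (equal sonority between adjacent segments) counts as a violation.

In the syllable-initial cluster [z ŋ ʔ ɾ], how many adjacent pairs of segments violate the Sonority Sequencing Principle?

1

/z/ is a fricative (sonority 3).
/ŋ/ is a nasal (sonority 4).
/ʔ/ is a plosive (sonority 1).
/ɾ/ is a trill/tap (sonority 6).
/z/→/ŋ/: 3→4 (rises) — ok.
/ŋ/→/ʔ/: 4→1 (does not rise) — violation.
/ʔ/→/ɾ/: 1→6 (rises) — ok.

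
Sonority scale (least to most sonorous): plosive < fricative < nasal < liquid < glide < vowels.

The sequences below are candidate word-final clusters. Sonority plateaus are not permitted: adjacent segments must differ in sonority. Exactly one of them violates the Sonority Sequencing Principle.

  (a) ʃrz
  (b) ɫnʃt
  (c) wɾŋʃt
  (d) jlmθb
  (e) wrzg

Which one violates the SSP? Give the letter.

(a) ʃrz: profile 2-4-2 — violates.
(b) ɫnʃt: profile 4-3-2-1 — obeys.
(c) wɾŋʃt: profile 5-4-3-2-1 — obeys.
(d) jlmθb: profile 5-4-3-2-1 — obeys.
(e) wrzg: profile 5-4-2-1 — obeys.

a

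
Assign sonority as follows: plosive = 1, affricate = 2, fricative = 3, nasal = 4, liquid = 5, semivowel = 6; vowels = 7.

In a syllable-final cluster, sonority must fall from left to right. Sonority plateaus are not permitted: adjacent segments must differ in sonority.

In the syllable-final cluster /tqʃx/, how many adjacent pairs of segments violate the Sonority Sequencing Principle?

/t/ — plosive, sonority 1.
/q/ — plosive, sonority 1.
/ʃ/ — fricative, sonority 3.
/x/ — fricative, sonority 3.
/t/→/q/: 1→1 (plateau) — violation.
/q/→/ʃ/: 1→3 (does not fall) — violation.
/ʃ/→/x/: 3→3 (plateau) — violation.

3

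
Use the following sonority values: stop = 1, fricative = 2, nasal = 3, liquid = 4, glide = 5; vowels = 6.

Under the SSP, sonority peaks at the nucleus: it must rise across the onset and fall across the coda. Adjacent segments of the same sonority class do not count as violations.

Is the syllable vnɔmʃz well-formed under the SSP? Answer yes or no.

yes

Onset: /v/ is a fricative (sonority 2), /n/ is a nasal (sonority 3); then the nucleus /ɔ/ (sonority 6).
Onset profile 2-3-6 — rises to the nucleus.
Coda: /m/ is a nasal (sonority 3), /ʃ/ is a fricative (sonority 2), /z/ is a fricative (sonority 2).
Coda profile 6-3-2-2 — falls from the nucleus.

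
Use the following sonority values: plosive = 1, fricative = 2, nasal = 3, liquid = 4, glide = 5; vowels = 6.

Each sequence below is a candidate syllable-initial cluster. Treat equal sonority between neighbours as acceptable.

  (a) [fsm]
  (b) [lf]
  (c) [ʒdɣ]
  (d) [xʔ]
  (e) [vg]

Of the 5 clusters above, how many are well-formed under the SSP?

1

(a) 2-2-3 → obeys
(b) 4-2 → violates
(c) 2-1-2 → violates
(d) 2-1 → violates
(e) 2-1 → violates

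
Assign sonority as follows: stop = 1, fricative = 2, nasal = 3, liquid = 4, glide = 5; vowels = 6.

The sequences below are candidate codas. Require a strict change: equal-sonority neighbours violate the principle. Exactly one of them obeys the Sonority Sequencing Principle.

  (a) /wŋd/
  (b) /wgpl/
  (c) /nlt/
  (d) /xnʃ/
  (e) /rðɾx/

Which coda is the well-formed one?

a

(a) /wŋd/: profile 5-3-1 — obeys.
(b) /wgpl/: profile 5-1-1-4 — violates.
(c) /nlt/: profile 3-4-1 — violates.
(d) /xnʃ/: profile 2-3-2 — violates.
(e) /rðɾx/: profile 4-2-4-2 — violates.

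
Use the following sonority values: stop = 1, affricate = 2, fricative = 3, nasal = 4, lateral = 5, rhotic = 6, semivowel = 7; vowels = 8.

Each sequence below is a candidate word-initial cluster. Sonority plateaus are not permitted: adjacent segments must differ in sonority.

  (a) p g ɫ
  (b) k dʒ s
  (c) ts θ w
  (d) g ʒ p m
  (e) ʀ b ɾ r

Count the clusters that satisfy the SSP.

(a) p g ɫ: profile 1-1-5 — violates.
(b) k dʒ s: profile 1-2-3 — obeys.
(c) ts θ w: profile 2-3-7 — obeys.
(d) g ʒ p m: profile 1-3-1-4 — violates.
(e) ʀ b ɾ r: profile 6-1-6-6 — violates.

2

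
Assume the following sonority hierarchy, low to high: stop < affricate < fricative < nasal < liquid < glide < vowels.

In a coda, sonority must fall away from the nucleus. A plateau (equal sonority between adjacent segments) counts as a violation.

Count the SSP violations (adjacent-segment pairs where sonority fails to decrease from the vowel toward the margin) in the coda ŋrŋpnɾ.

/ŋ/ — nasal, sonority 4.
/r/ — liquid, sonority 5.
/ŋ/ — nasal, sonority 4.
/p/ — stop, sonority 1.
/n/ — nasal, sonority 4.
/ɾ/ — liquid, sonority 5.
/ŋ/→/r/: 4→5 (does not fall) — violation.
/r/→/ŋ/: 5→4 (falls) — ok.
/ŋ/→/p/: 4→1 (falls) — ok.
/p/→/n/: 1→4 (does not fall) — violation.
/n/→/ɾ/: 4→5 (does not fall) — violation.

3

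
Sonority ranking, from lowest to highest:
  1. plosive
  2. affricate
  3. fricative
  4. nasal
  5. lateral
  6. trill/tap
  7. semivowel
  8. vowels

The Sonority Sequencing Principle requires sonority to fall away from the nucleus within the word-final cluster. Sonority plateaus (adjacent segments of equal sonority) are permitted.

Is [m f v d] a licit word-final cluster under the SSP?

/m/ is a nasal (sonority 4).
/f/ is a fricative (sonority 3).
/v/ is a fricative (sonority 3).
/d/ is a plosive (sonority 1).
The profile 4-3-3-1 is non-increasing (plateaus allowed), so the word-final cluster satisfies the SSP.

yes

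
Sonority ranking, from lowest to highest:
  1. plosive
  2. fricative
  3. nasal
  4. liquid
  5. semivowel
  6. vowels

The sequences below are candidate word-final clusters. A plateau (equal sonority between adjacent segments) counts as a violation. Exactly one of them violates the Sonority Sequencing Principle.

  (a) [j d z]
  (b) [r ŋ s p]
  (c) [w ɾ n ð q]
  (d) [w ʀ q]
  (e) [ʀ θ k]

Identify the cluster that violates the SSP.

a

(a) sonority 5-1-2: ill-formed.
(b) sonority 4-3-2-1: well-formed.
(c) sonority 5-4-3-2-1: well-formed.
(d) sonority 5-4-1: well-formed.
(e) sonority 4-2-1: well-formed.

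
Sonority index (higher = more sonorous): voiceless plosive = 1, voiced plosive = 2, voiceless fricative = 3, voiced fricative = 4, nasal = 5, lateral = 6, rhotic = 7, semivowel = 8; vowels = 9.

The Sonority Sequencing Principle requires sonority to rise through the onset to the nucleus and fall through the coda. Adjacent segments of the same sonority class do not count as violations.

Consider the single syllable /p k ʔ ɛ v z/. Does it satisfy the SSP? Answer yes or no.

Onset: /p/ is a voiceless plosive (sonority 1), /k/ is a voiceless plosive (sonority 1), /ʔ/ is a voiceless plosive (sonority 1); then the nucleus /ɛ/ (sonority 9).
Onset profile 1-1-1-9 — rises to the nucleus.
Coda: /v/ is a voiced fricative (sonority 4), /z/ is a voiced fricative (sonority 4).
Coda profile 9-4-4 — falls from the nucleus.

yes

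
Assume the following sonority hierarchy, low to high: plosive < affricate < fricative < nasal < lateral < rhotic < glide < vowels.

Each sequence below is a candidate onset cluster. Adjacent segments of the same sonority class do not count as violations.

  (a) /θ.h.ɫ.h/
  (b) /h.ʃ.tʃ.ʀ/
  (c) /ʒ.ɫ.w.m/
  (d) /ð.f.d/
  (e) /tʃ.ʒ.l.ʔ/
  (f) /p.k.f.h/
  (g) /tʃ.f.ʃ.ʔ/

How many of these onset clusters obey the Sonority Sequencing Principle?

(a) /θ.h.ɫ.h/: profile 3-3-5-3 — violates.
(b) /h.ʃ.tʃ.ʀ/: profile 3-3-2-6 — violates.
(c) /ʒ.ɫ.w.m/: profile 3-5-7-4 — violates.
(d) /ð.f.d/: profile 3-3-1 — violates.
(e) /tʃ.ʒ.l.ʔ/: profile 2-3-5-1 — violates.
(f) /p.k.f.h/: profile 1-1-3-3 — obeys.
(g) /tʃ.f.ʃ.ʔ/: profile 2-3-3-1 — violates.

1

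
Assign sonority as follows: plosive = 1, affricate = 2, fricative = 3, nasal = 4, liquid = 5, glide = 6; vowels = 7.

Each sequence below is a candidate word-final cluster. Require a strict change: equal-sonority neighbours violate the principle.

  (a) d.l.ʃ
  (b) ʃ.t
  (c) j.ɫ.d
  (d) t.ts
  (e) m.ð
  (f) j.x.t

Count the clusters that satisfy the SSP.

(a) sonority 1-5-3: ill-formed.
(b) sonority 3-1: well-formed.
(c) sonority 6-5-1: well-formed.
(d) sonority 1-2: ill-formed.
(e) sonority 4-3: well-formed.
(f) sonority 6-3-1: well-formed.

4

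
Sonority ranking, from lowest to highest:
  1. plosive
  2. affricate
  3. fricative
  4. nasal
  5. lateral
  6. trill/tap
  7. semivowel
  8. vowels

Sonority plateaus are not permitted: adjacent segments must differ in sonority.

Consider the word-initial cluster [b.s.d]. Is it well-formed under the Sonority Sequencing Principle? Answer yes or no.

no

/b/ — plosive, sonority 1.
/s/ — fricative, sonority 3.
/d/ — plosive, sonority 1.
The profile is 1-3-1. Between /s/ (3) and /d/ (1) sonority does not rise, so the cluster violates the SSP.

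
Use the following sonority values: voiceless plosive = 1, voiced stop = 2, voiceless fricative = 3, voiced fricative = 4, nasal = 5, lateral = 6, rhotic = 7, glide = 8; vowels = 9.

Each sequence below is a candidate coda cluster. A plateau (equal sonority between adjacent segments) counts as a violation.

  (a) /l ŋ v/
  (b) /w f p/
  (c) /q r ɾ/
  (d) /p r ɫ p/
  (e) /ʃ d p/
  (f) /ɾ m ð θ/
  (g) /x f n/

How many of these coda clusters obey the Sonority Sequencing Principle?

4

(a) sonority 6-5-4: well-formed.
(b) sonority 8-3-1: well-formed.
(c) sonority 1-7-7: ill-formed.
(d) sonority 1-7-6-1: ill-formed.
(e) sonority 3-2-1: well-formed.
(f) sonority 7-5-4-3: well-formed.
(g) sonority 3-3-5: ill-formed.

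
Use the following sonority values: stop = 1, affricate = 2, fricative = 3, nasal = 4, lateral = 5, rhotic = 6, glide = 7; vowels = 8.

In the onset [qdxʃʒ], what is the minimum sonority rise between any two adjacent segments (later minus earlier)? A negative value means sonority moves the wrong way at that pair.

/q/: stop = 1.
/d/: stop = 1.
/x/: fricative = 3.
/ʃ/: fricative = 3.
/ʒ/: fricative = 3.
/q/→/d/: change +0.
/d/→/x/: change +2.
/x/→/ʃ/: change +0.
/ʃ/→/ʒ/: change +0.
Minimum = 0.

0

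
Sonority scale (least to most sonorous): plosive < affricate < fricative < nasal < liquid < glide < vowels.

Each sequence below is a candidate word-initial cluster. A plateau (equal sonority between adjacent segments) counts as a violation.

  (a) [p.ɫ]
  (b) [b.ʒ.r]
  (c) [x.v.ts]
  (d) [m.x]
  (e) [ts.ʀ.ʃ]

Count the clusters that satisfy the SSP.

(a) [p.ɫ]: profile 1-5 — obeys.
(b) [b.ʒ.r]: profile 1-3-5 — obeys.
(c) [x.v.ts]: profile 3-3-2 — violates.
(d) [m.x]: profile 4-3 — violates.
(e) [ts.ʀ.ʃ]: profile 2-5-3 — violates.

2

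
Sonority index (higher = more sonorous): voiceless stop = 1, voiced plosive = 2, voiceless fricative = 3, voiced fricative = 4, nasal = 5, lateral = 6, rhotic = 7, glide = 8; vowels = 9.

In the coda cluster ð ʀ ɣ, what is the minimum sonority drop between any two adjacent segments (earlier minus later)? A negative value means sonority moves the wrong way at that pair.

/ð/: voiced fricative = 4.
/ʀ/: rhotic = 7.
/ɣ/: voiced fricative = 4.
/ð/→/ʀ/: change -3.
/ʀ/→/ɣ/: change +3.
Minimum = -3.

-3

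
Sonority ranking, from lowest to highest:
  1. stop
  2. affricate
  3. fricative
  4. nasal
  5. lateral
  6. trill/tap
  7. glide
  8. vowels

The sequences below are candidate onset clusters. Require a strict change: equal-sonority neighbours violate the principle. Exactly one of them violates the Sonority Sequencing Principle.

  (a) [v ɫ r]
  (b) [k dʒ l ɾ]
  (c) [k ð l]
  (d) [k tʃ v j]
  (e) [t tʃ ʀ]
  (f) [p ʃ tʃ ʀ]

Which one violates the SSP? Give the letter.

(a) [v ɫ r]: profile 3-5-6 — obeys.
(b) [k dʒ l ɾ]: profile 1-2-5-6 — obeys.
(c) [k ð l]: profile 1-3-5 — obeys.
(d) [k tʃ v j]: profile 1-2-3-7 — obeys.
(e) [t tʃ ʀ]: profile 1-2-6 — obeys.
(f) [p ʃ tʃ ʀ]: profile 1-3-2-6 — violates.

f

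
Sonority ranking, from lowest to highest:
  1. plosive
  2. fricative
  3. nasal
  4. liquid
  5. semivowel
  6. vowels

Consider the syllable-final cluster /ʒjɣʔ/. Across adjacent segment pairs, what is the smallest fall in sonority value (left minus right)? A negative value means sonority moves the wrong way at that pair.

/ʒ/ — fricative, sonority 2.
/j/ — semivowel, sonority 5.
/ɣ/ — fricative, sonority 2.
/ʔ/ — plosive, sonority 1.
/ʒ/→/j/: change -3.
/j/→/ɣ/: change +3.
/ɣ/→/ʔ/: change +1.
Minimum = -3.

-3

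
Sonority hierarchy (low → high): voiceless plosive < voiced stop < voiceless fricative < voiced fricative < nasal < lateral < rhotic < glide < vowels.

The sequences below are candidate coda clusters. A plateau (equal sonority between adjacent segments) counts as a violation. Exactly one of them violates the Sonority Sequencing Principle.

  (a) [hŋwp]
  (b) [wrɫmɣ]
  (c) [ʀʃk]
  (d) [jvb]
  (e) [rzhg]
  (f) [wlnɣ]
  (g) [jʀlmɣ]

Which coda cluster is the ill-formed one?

(a) 3-5-8-1 → violates
(b) 8-7-6-5-4 → obeys
(c) 7-3-1 → obeys
(d) 8-4-2 → obeys
(e) 7-4-3-2 → obeys
(f) 8-6-5-4 → obeys
(g) 8-7-6-5-4 → obeys

a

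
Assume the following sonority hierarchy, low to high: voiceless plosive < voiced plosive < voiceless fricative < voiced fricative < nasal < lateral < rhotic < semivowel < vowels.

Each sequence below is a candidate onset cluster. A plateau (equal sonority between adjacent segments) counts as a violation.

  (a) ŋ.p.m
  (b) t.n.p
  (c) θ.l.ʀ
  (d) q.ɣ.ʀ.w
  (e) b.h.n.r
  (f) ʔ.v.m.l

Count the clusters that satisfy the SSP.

(a) ŋ.p.m: profile 5-1-5 — violates.
(b) t.n.p: profile 1-5-1 — violates.
(c) θ.l.ʀ: profile 3-6-7 — obeys.
(d) q.ɣ.ʀ.w: profile 1-4-7-8 — obeys.
(e) b.h.n.r: profile 2-3-5-7 — obeys.
(f) ʔ.v.m.l: profile 1-4-5-6 — obeys.

4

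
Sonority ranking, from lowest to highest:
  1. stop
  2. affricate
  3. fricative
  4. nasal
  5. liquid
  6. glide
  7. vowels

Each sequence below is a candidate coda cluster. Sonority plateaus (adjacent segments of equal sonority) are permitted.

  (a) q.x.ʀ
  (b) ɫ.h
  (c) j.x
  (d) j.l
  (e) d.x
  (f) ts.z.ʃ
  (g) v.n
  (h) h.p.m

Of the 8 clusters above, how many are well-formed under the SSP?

(a) sonority 1-3-5: ill-formed.
(b) sonority 5-3: well-formed.
(c) sonority 6-3: well-formed.
(d) sonority 6-5: well-formed.
(e) sonority 1-3: ill-formed.
(f) sonority 2-3-3: ill-formed.
(g) sonority 3-4: ill-formed.
(h) sonority 3-1-4: ill-formed.

3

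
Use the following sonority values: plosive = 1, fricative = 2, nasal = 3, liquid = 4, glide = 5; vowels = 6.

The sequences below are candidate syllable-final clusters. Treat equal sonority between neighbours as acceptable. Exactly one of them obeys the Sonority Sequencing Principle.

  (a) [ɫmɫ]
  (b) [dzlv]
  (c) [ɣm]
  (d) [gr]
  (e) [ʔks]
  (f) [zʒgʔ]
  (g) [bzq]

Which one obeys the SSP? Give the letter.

f

(a) 4-3-4 → violates
(b) 1-2-4-2 → violates
(c) 2-3 → violates
(d) 1-4 → violates
(e) 1-1-2 → violates
(f) 2-2-1-1 → obeys
(g) 1-2-1 → violates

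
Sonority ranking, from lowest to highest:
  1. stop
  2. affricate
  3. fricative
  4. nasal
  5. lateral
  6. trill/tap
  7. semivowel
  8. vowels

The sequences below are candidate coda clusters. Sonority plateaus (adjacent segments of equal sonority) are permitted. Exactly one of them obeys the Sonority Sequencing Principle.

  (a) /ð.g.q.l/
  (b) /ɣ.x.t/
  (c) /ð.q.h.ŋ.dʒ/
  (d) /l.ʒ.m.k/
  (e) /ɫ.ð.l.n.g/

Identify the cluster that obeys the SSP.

(a) 3-1-1-5 → violates
(b) 3-3-1 → obeys
(c) 3-1-3-4-2 → violates
(d) 5-3-4-1 → violates
(e) 5-3-5-4-1 → violates

b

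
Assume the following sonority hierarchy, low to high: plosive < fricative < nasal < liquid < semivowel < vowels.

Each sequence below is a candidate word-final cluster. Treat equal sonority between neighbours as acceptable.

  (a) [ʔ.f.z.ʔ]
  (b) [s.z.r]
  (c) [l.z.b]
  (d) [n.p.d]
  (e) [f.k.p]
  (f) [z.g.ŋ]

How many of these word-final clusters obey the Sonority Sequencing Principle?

(a) sonority 1-2-2-1: ill-formed.
(b) sonority 2-2-4: ill-formed.
(c) sonority 4-2-1: well-formed.
(d) sonority 3-1-1: well-formed.
(e) sonority 2-1-1: well-formed.
(f) sonority 2-1-3: ill-formed.

3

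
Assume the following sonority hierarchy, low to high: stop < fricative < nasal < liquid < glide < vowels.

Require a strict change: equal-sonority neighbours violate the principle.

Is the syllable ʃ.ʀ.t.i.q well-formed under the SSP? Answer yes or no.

Onset: /ʃ/ is a fricative (sonority 2), /ʀ/ is a liquid (sonority 4), /t/ is a stop (sonority 1); then the nucleus /i/ (sonority 6).
Onset profile 2-4-1-6 — does not strictly rise throughout.
Coda: /q/ is a stop (sonority 1).
Coda profile 6-1 — falls from the nucleus.

no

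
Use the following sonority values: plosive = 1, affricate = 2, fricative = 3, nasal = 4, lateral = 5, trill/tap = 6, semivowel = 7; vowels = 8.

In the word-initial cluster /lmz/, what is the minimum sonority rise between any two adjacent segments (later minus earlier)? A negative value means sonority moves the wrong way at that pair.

-1

/l/ is a lateral (sonority 5).
/m/ is a nasal (sonority 4).
/z/ is a fricative (sonority 3).
/l/→/m/: change -1.
/m/→/z/: change -1.
Minimum = -1.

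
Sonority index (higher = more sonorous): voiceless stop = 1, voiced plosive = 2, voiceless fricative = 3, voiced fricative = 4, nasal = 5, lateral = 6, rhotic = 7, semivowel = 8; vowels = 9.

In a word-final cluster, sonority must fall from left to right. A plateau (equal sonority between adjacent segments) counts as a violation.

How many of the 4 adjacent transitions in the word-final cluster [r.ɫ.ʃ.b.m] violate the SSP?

/r/: rhotic = 7.
/ɫ/: lateral = 6.
/ʃ/: voiceless fricative = 3.
/b/: voiced plosive = 2.
/m/: nasal = 5.
/r/→/ɫ/: 7→6 (falls) — ok.
/ɫ/→/ʃ/: 6→3 (falls) — ok.
/ʃ/→/b/: 3→2 (falls) — ok.
/b/→/m/: 2→5 (does not fall) — violation.

1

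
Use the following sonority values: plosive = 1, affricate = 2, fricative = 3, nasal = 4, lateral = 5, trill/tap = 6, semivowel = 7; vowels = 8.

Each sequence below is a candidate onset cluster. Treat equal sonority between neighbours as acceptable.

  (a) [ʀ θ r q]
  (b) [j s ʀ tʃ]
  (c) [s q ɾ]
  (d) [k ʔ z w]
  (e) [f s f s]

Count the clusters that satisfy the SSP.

(a) 6-3-6-1 → violates
(b) 7-3-6-2 → violates
(c) 3-1-6 → violates
(d) 1-1-3-7 → obeys
(e) 3-3-3-3 → obeys

2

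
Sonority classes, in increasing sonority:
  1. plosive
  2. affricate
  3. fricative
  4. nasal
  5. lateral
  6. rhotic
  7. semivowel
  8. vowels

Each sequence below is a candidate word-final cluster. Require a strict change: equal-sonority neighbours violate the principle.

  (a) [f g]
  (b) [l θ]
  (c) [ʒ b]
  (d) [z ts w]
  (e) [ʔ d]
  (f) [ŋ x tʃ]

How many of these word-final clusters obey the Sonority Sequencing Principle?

4

(a) 3-1 → obeys
(b) 5-3 → obeys
(c) 3-1 → obeys
(d) 3-2-7 → violates
(e) 1-1 → violates
(f) 4-3-2 → obeys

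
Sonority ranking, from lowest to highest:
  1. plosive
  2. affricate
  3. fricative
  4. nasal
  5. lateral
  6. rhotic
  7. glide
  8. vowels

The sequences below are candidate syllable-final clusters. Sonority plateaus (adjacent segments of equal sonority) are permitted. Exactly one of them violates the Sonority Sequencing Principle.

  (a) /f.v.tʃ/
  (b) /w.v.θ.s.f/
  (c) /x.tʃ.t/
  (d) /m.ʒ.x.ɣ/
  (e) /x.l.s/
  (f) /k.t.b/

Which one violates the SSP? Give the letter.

(a) sonority 3-3-2: well-formed.
(b) sonority 7-3-3-3-3: well-formed.
(c) sonority 3-2-1: well-formed.
(d) sonority 4-3-3-3: well-formed.
(e) sonority 3-5-3: ill-formed.
(f) sonority 1-1-1: well-formed.

e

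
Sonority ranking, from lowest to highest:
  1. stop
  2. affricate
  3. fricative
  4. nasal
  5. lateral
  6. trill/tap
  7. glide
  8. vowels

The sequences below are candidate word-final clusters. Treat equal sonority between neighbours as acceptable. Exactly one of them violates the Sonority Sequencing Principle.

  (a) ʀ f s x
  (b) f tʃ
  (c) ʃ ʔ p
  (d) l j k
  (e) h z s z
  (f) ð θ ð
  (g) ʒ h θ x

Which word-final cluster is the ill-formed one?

d

(a) ʀ f s x: profile 6-3-3-3 — obeys.
(b) f tʃ: profile 3-2 — obeys.
(c) ʃ ʔ p: profile 3-1-1 — obeys.
(d) l j k: profile 5-7-1 — violates.
(e) h z s z: profile 3-3-3-3 — obeys.
(f) ð θ ð: profile 3-3-3 — obeys.
(g) ʒ h θ x: profile 3-3-3-3 — obeys.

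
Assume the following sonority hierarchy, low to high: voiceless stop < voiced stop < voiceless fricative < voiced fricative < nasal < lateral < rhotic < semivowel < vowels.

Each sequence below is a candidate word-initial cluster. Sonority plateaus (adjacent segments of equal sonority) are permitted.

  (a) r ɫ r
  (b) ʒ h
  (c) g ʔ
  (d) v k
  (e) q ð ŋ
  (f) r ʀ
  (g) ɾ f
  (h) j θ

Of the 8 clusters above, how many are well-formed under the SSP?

(a) 7-6-7 → violates
(b) 4-3 → violates
(c) 2-1 → violates
(d) 4-1 → violates
(e) 1-4-5 → obeys
(f) 7-7 → obeys
(g) 7-3 → violates
(h) 8-3 → violates

2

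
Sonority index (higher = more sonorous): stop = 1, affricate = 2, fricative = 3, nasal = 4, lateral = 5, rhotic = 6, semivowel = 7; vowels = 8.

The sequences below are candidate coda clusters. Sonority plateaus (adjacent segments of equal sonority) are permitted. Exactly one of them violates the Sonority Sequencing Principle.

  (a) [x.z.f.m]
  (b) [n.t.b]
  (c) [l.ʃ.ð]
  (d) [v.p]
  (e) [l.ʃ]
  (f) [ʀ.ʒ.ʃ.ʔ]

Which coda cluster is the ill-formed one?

a

(a) 3-3-3-4 → violates
(b) 4-1-1 → obeys
(c) 5-3-3 → obeys
(d) 3-1 → obeys
(e) 5-3 → obeys
(f) 6-3-3-1 → obeys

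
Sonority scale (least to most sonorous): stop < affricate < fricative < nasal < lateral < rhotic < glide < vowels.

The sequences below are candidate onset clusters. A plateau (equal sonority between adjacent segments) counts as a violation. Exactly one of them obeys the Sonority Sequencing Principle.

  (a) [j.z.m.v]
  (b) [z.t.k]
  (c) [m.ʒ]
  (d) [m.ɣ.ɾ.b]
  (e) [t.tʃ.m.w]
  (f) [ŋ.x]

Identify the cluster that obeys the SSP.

(a) sonority 7-3-4-3: ill-formed.
(b) sonority 3-1-1: ill-formed.
(c) sonority 4-3: ill-formed.
(d) sonority 4-3-6-1: ill-formed.
(e) sonority 1-2-4-7: well-formed.
(f) sonority 4-3: ill-formed.

e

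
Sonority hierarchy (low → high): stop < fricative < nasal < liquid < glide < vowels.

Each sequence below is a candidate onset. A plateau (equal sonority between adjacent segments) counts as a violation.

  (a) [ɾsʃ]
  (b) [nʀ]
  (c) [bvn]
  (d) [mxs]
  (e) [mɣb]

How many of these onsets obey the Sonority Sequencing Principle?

2

(a) 4-2-2 → violates
(b) 3-4 → obeys
(c) 1-2-3 → obeys
(d) 3-2-2 → violates
(e) 3-2-1 → violates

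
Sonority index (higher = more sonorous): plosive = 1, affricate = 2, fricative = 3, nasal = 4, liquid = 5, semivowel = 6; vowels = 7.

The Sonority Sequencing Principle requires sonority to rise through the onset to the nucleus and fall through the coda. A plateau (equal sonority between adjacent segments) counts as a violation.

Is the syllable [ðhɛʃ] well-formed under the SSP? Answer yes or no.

no

Onset: /ð/ is a fricative (sonority 3), /h/ is a fricative (sonority 3); then the nucleus /ɛ/ (sonority 7).
Onset profile 3-3-7 — does not strictly rise throughout.
Coda: /ʃ/ is a fricative (sonority 3).
Coda profile 7-3 — falls from the nucleus.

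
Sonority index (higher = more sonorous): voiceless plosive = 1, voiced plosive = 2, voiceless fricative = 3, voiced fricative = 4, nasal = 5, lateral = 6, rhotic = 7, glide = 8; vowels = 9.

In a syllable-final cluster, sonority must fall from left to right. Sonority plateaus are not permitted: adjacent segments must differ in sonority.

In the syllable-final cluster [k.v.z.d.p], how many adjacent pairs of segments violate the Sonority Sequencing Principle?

/k/ is a voiceless plosive (sonority 1).
/v/ is a voiced fricative (sonority 4).
/z/ is a voiced fricative (sonority 4).
/d/ is a voiced plosive (sonority 2).
/p/ is a voiceless plosive (sonority 1).
/k/→/v/: 1→4 (does not fall) — violation.
/v/→/z/: 4→4 (plateau) — violation.
/z/→/d/: 4→2 (falls) — ok.
/d/→/p/: 2→1 (falls) — ok.

2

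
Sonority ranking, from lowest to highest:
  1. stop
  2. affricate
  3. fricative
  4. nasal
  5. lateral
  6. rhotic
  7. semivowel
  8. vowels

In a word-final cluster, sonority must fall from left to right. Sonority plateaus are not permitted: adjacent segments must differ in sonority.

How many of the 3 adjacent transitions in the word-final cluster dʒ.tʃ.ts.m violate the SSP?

3

/dʒ/: affricate = 2.
/tʃ/: affricate = 2.
/ts/: affricate = 2.
/m/: nasal = 4.
/dʒ/→/tʃ/: 2→2 (plateau) — violation.
/tʃ/→/ts/: 2→2 (plateau) — violation.
/ts/→/m/: 2→4 (does not fall) — violation.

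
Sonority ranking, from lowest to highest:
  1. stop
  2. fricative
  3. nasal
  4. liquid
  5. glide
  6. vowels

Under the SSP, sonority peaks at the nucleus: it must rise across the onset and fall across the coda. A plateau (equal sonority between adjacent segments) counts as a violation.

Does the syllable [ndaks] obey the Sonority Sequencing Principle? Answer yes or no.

Onset: /n/ is a nasal (sonority 3), /d/ is a stop (sonority 1); then the nucleus /a/ (sonority 6).
Onset profile 3-1-6 — does not strictly rise throughout.
Coda: /k/ is a stop (sonority 1), /s/ is a fricative (sonority 2).
Coda profile 6-1-2 — does not strictly fall throughout.

no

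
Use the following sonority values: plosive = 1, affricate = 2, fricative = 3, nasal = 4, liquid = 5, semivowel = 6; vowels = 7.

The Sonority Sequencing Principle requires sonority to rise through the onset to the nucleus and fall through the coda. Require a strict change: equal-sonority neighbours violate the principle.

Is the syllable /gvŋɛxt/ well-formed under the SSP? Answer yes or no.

yes

Onset: /g/ is a plosive (sonority 1), /v/ is a fricative (sonority 3), /ŋ/ is a nasal (sonority 4); then the nucleus /ɛ/ (sonority 7).
Onset profile 1-3-4-7 — rises to the nucleus.
Coda: /x/ is a fricative (sonority 3), /t/ is a plosive (sonority 1).
Coda profile 7-3-1 — falls from the nucleus.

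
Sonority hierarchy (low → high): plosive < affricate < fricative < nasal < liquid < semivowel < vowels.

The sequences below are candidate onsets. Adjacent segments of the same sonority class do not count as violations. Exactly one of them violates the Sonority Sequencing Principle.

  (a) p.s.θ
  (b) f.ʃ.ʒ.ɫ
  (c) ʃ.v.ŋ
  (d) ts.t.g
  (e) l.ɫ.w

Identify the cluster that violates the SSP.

d

(a) sonority 1-3-3: well-formed.
(b) sonority 3-3-3-5: well-formed.
(c) sonority 3-3-4: well-formed.
(d) sonority 2-1-1: ill-formed.
(e) sonority 5-5-6: well-formed.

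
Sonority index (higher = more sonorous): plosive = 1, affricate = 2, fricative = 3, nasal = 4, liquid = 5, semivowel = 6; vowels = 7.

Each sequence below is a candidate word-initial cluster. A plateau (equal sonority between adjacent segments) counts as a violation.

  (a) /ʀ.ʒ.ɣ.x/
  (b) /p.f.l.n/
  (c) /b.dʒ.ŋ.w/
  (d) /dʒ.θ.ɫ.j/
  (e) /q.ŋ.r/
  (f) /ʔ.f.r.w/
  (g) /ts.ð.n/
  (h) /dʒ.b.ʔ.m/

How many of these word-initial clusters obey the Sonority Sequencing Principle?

(a) 5-3-3-3 → violates
(b) 1-3-5-4 → violates
(c) 1-2-4-6 → obeys
(d) 2-3-5-6 → obeys
(e) 1-4-5 → obeys
(f) 1-3-5-6 → obeys
(g) 2-3-4 → obeys
(h) 2-1-1-4 → violates

5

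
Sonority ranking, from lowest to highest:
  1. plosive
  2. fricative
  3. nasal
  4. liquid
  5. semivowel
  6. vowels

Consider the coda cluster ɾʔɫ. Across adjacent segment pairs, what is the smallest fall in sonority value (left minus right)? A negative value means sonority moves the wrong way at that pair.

/ɾ/ — liquid, sonority 4.
/ʔ/ — plosive, sonority 1.
/ɫ/ — liquid, sonority 4.
/ɾ/→/ʔ/: change +3.
/ʔ/→/ɫ/: change -3.
Minimum = -3.

-3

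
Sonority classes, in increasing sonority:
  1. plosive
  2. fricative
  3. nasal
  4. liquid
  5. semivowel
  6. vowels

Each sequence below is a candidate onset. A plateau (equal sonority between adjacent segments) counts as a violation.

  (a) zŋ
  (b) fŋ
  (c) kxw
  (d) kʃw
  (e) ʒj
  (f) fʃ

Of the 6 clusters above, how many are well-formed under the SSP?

(a) zŋ: profile 2-3 — obeys.
(b) fŋ: profile 2-3 — obeys.
(c) kxw: profile 1-2-5 — obeys.
(d) kʃw: profile 1-2-5 — obeys.
(e) ʒj: profile 2-5 — obeys.
(f) fʃ: profile 2-2 — violates.

5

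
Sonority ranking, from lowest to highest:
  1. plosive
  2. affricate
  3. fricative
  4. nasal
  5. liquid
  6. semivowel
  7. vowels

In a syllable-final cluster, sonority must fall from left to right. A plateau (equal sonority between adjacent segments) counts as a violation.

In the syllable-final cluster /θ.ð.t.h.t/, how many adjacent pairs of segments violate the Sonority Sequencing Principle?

2

/θ/: fricative = 3.
/ð/: fricative = 3.
/t/: plosive = 1.
/h/: fricative = 3.
/t/: plosive = 1.
/θ/→/ð/: 3→3 (plateau) — violation.
/ð/→/t/: 3→1 (falls) — ok.
/t/→/h/: 1→3 (does not fall) — violation.
/h/→/t/: 3→1 (falls) — ok.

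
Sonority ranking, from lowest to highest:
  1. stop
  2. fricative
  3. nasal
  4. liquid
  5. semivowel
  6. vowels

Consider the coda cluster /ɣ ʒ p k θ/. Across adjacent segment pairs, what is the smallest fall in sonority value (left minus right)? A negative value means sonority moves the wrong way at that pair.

/ɣ/ is a fricative (sonority 2).
/ʒ/ is a fricative (sonority 2).
/p/ is a stop (sonority 1).
/k/ is a stop (sonority 1).
/θ/ is a fricative (sonority 2).
/ɣ/→/ʒ/: change +0.
/ʒ/→/p/: change +1.
/p/→/k/: change +0.
/k/→/θ/: change -1.
Minimum = -1.

-1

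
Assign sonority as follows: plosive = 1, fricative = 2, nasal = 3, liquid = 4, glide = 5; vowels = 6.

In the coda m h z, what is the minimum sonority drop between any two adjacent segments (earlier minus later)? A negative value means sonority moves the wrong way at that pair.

/m/ — nasal, sonority 3.
/h/ — fricative, sonority 2.
/z/ — fricative, sonority 2.
/m/→/h/: change +1.
/h/→/z/: change +0.
Minimum = 0.

0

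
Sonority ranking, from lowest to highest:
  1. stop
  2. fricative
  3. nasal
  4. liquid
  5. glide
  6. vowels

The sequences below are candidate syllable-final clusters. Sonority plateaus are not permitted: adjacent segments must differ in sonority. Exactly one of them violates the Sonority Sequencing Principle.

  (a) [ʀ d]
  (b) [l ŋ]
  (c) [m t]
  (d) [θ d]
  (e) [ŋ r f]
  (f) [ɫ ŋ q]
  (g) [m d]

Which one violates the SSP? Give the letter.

e

(a) sonority 4-1: well-formed.
(b) sonority 4-3: well-formed.
(c) sonority 3-1: well-formed.
(d) sonority 2-1: well-formed.
(e) sonority 3-4-2: ill-formed.
(f) sonority 4-3-1: well-formed.
(g) sonority 3-1: well-formed.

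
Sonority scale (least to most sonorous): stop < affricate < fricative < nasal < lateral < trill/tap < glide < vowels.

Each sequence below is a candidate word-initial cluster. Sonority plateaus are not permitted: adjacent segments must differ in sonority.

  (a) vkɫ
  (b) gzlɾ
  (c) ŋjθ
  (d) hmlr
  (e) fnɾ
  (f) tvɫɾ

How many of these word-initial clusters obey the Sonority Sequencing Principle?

(a) sonority 3-1-5: ill-formed.
(b) sonority 1-3-5-6: well-formed.
(c) sonority 4-7-3: ill-formed.
(d) sonority 3-4-5-6: well-formed.
(e) sonority 3-4-6: well-formed.
(f) sonority 1-3-5-6: well-formed.

4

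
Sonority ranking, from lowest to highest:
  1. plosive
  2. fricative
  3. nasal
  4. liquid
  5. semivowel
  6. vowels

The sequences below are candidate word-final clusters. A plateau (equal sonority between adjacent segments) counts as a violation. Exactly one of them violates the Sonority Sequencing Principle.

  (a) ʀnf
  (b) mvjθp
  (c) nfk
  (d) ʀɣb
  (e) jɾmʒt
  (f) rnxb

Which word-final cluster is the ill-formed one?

b

(a) 4-3-2 → obeys
(b) 3-2-5-2-1 → violates
(c) 3-2-1 → obeys
(d) 4-2-1 → obeys
(e) 5-4-3-2-1 → obeys
(f) 4-3-2-1 → obeys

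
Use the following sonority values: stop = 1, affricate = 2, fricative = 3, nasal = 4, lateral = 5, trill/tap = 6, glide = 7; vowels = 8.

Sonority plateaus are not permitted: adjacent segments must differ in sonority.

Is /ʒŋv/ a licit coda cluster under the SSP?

no

/ʒ/: fricative = 3.
/ŋ/: nasal = 4.
/v/: fricative = 3.
The profile is 3-4-3. Between /ʒ/ (3) and /ŋ/ (4) sonority does not fall, so the cluster violates the SSP.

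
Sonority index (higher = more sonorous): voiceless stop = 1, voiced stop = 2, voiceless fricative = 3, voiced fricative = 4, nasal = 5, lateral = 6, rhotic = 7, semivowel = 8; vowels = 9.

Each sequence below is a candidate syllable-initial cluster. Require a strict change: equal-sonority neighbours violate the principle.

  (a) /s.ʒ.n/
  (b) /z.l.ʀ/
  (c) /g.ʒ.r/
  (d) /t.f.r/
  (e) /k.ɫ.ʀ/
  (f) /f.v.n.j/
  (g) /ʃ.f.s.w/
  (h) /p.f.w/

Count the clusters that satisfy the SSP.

(a) 3-4-5 → obeys
(b) 4-6-7 → obeys
(c) 2-4-7 → obeys
(d) 1-3-7 → obeys
(e) 1-6-7 → obeys
(f) 3-4-5-8 → obeys
(g) 3-3-3-8 → violates
(h) 1-3-8 → obeys

7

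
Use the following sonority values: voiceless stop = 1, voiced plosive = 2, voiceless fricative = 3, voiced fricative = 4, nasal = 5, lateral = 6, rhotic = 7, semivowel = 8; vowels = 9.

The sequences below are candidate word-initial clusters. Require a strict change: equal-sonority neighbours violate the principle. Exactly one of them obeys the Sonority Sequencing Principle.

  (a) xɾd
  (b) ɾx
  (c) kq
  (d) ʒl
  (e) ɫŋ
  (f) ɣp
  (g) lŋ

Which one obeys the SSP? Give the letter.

(a) xɾd: profile 3-7-2 — violates.
(b) ɾx: profile 7-3 — violates.
(c) kq: profile 1-1 — violates.
(d) ʒl: profile 4-6 — obeys.
(e) ɫŋ: profile 6-5 — violates.
(f) ɣp: profile 4-1 — violates.
(g) lŋ: profile 6-5 — violates.

d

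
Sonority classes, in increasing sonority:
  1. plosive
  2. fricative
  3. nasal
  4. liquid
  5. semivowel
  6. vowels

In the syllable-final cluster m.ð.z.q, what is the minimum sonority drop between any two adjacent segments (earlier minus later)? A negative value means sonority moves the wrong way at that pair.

/m/ — nasal, sonority 3.
/ð/ — fricative, sonority 2.
/z/ — fricative, sonority 2.
/q/ — plosive, sonority 1.
/m/→/ð/: change +1.
/ð/→/z/: change +0.
/z/→/q/: change +1.
Minimum = 0.

0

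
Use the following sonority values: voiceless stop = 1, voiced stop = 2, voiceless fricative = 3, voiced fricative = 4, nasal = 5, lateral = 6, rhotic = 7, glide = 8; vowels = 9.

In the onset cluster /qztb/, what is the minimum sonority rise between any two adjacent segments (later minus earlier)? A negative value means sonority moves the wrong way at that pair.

-3

/q/ — voiceless stop, sonority 1.
/z/ — voiced fricative, sonority 4.
/t/ — voiceless stop, sonority 1.
/b/ — voiced stop, sonority 2.
/q/→/z/: change +3.
/z/→/t/: change -3.
/t/→/b/: change +1.
Minimum = -3.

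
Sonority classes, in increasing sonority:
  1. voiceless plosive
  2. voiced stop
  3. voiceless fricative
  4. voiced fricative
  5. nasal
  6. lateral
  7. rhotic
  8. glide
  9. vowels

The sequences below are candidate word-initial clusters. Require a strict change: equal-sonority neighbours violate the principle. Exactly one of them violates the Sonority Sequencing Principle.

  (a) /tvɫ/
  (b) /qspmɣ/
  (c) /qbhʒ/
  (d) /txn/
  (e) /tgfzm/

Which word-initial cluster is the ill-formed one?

(a) sonority 1-4-6: well-formed.
(b) sonority 1-3-1-5-4: ill-formed.
(c) sonority 1-2-3-4: well-formed.
(d) sonority 1-3-5: well-formed.
(e) sonority 1-2-3-4-5: well-formed.

b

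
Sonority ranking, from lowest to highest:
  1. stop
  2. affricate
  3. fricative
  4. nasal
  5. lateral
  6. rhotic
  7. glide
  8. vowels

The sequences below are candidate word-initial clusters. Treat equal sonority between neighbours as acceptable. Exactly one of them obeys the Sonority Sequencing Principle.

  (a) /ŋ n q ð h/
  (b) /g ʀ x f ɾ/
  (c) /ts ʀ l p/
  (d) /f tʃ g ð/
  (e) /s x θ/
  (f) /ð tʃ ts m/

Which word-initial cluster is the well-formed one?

(a) sonority 4-4-1-3-3: ill-formed.
(b) sonority 1-6-3-3-6: ill-formed.
(c) sonority 2-6-5-1: ill-formed.
(d) sonority 3-2-1-3: ill-formed.
(e) sonority 3-3-3: well-formed.
(f) sonority 3-2-2-4: ill-formed.

e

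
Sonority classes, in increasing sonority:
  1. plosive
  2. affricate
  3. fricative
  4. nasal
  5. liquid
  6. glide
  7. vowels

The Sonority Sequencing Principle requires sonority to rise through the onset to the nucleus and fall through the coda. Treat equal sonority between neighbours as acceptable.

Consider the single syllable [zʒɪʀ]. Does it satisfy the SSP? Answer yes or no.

Onset: /z/ is a fricative (sonority 3), /ʒ/ is a fricative (sonority 3); then the nucleus /ɪ/ (sonority 7).
Onset profile 3-3-7 — rises to the nucleus.
Coda: /ʀ/ is a liquid (sonority 5).
Coda profile 7-5 — falls from the nucleus.

yes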